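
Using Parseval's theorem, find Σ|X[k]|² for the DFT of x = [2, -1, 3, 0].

Parseval: Σ|x[n]|² = (1/N)Σ|X[k]|², so Σ|X[k]|² = N·Σ|x[n]|² = 4·14.0000

Σ|X[k]|² = N·Σ|x[n]|² = 4·14.0000 = 56.0000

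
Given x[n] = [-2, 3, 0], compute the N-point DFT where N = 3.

X[k] = Σ(n=0 to 2) x[n] · ω_3^(nk)
where ω_3 = e^(-2πi/3)

Computing each X[k]:
X[0] = 1
X[1] = -3.5000-2.5981i
X[2] = -3.5000+2.5981i

X = [1, -3.5000-2.5981i, -3.5000+2.5981i]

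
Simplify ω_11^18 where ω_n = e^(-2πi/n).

Since ω_11^11 = 1, powers reduce modulo 11.
18 mod 11 = 7
So ω_11^18 = ω_11^7 = e^(-2πi·7/11)

ω_11^18 = ω_11^7 = -0.6549+0.7557i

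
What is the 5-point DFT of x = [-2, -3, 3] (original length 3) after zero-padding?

Original 3-point DFT: [-2, -2.0000+5.1962i, -2.0000-5.1962i]
Zero-padded 5-point DFT provides frequency interpolation.

DFT_5([x, 0, ...]) = [-2, -5.3541+1.0898i, 1.3541+4.6165i, 1.3541-4.6165i, -5.3541-1.0898i]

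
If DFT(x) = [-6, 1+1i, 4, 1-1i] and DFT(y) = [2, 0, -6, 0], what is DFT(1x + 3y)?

By linearity: DFT(1x + 3y) = 1·DFT(x) + 3·DFT(y)
= 1·[-6, 1+1i, 4, 1-1i] + 3·[2, 0, -6, 0]

Computing element-wise:
Z[0] = 1·(-6) + 3·(2) = 0
Z[1] = 1·(1+1i) + 3·(0) = 1+1i
Z[2] = 1·(4) + 3·(-6) = -14
Z[3] = 1·(1-1i) + 3·(0) = 1-1i

DFT(1x + 3y) = 1·X + 3·Y = [0, 1+1i, -14, 1-1i]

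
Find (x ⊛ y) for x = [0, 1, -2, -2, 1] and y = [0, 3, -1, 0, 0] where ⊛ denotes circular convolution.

(x ⊛ y)[n] = Σ(m=0 to 4) x[m] · y[(n-m) mod 5]

Computing each output sample:
(x ⊛ y)[0] = 5
(x ⊛ y)[1] = -1
(x ⊛ y)[2] = 3
(x ⊛ y)[3] = -7
(x ⊛ y)[4] = -4

x ⊛ y = [5, -1, 3, -7, -4]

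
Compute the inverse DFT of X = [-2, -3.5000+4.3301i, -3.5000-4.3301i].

x[n] = (1/3) Σ(k=0 to 2) X[k] · e^(2πikn/3)

Computing each x[n]:
x[0] = -3
x[1] = -2
x[2] = 3

x = [-3, -2, 3]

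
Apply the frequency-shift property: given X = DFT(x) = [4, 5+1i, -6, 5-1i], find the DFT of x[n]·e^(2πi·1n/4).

Modulation property: DFT(ω_4^(-1n)·x[n]) = X[(k-1) mod 4], so circularly shift X by 1 positions.

X[k-1] = [5-1i, 4, 5+1i, -6]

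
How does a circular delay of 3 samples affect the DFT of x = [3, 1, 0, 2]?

Time shift by 3: X_shifted[k] = ω_4^(3k) · X[k]
Shifted x = [1, 0, 2, 3]

DFT(x[n-3]) = [6, -1+3i, 0, -1-3i]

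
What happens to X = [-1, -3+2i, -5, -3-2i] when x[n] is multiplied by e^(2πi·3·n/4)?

Modulation property: DFT(ω_4^(-3n)·x[n]) = X[(k-3) mod 4], so circularly shift X by 3 positions.

X[k-3] = [-3+2i, -5, -3-2i, -1]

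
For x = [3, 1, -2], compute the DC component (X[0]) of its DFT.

X[0] = Σ(n=0 to 2) x[n] · ω_3^0 = Σ x[n]
= (3) + (1) + (-2)

X[0] = 2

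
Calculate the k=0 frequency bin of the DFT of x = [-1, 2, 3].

X[0] = Σ(n=0 to 2) x[n] · ω_3^0 = Σ x[n]
= (-1) + (2) + (3)

X[0] = 4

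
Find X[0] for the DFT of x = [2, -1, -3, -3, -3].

X[0] = Σ(n=0 to 4) x[n] · ω_5^0 = Σ x[n]
= (2) + (-1) + (-3) + (-3) + (-3)

X[0] = -8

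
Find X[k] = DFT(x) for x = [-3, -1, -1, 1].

X[k] = Σ(n=0 to 3) x[n] · ω_4^(nk)
where ω_4 = e^(-2πi/4)

Computing each X[k]:
X[0] = -4
X[1] = -2+2i
X[2] = -4
X[3] = -2-2i

X = [-4, -2+2i, -4, -2-2i]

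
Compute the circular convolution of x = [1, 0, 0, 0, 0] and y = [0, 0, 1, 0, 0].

(x ⊛ y)[n] = Σ(m=0 to 4) x[m] · y[(n-m) mod 5]

Computing each output sample:
(x ⊛ y)[0] = 0
(x ⊛ y)[1] = 0
(x ⊛ y)[2] = 1
(x ⊛ y)[3] = 0
(x ⊛ y)[4] = 0

x ⊛ y = [0, 0, 1, 0, 0]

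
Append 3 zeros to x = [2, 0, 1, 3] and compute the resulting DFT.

Original 4-point DFT: [6, 1+3i, 0, 1-3i]
Zero-padded 7-point DFT provides frequency interpolation.

DFT_7([x, 0, ...]) = [6, -0.9254-2.2766i, 2.9695+2.7794i, 1.9559-2.1430i, 1.9559+2.1430i, 2.9695-2.7794i, -0.9254+2.2766i]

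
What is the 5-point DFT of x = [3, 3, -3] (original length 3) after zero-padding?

Original 3-point DFT: [3, 3.0000-5.1962i, 3.0000+5.1962i]
Zero-padded 5-point DFT provides frequency interpolation.

DFT_5([x, 0, ...]) = [3, 6.3541-1.0898i, -0.3541-4.6165i, -0.3541+4.6165i, 6.3541+1.0898i]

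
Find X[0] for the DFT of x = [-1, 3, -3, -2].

X[0] = Σ(n=0 to 3) x[n] · ω_4^0 = Σ x[n]
= (-1) + (3) + (-3) + (-2)

X[0] = -3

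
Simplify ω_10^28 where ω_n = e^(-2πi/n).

Since ω_10^10 = 1, powers reduce modulo 10.
28 mod 10 = 8
So ω_10^28 = ω_10^8 = e^(-2πi·8/10)

ω_10^28 = ω_10^8 = 0.3090+0.9511i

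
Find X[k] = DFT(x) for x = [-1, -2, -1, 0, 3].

X[k] = Σ(n=0 to 4) x[n] · ω_5^(nk)
where ω_5 = e^(-2πi/5)

Computing each X[k]:
X[0] = -1
X[1] = 0.1180+5.3431i
X[2] = -2.1180+1.9879i
X[3] = -2.1180-1.9879i
X[4] = 0.1180-5.3431i

X = [-1, 0.1180+5.3431i, -2.1180+1.9879i, -2.1180-1.9879i, 0.1180-5.3431i]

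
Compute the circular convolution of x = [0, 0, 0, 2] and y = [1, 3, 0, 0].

(x ⊛ y)[n] = Σ(m=0 to 3) x[m] · y[(n-m) mod 4]

Computing each output sample:
(x ⊛ y)[0] = 6
(x ⊛ y)[1] = 0
(x ⊛ y)[2] = 0
(x ⊛ y)[3] = 2

x ⊛ y = [6, 0, 0, 2]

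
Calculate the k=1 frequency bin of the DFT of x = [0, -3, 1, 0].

X[1] = Σ(n=0 to 3) x[n] · ω_4^(1n) where ω_4 = e^(-2πi/4)
= (0)·ω_4^0 + (-3)·ω_4^1 + (1)·ω_4^2 + (0)·ω_4^3

X[1] = -1+3i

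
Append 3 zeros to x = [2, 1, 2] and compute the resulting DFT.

Original 3-point DFT: [5, 0.5000+0.8660i, 0.5000-0.8660i]
Zero-padded 6-point DFT provides frequency interpolation.

DFT_6([x, 0, ...]) = [5, 1.5000-2.5981i, 0.5000+0.8660i, 3, 0.5000-0.8660i, 1.5000+2.5981i]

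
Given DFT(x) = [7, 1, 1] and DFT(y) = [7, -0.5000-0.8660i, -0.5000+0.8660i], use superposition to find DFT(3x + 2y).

By linearity: DFT(3x + 2y) = 3·DFT(x) + 2·DFT(y)
= 3·[7, 1, 1] + 2·[7, -0.5000-0.8660i, -0.5000+0.8660i]

Computing element-wise:
Z[0] = 3·(7) + 2·(7) = 35
Z[1] = 3·(1) + 2·(-0.5000-0.8660i) = 2.0000-1.7320i
Z[2] = 3·(1) + 2·(-0.5000+0.8660i) = 2.0000+1.7320i

DFT(3x + 2y) = 3·X + 2·Y = [35, 2.0000-1.7320i, 2.0000+1.7320i]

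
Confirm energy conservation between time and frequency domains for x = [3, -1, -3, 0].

Time domain:
Σ|x[n]|² = |3|² + |-1|² + |-3|² + |0|² = 19.0000

Frequency domain:
(1/4)Σ|X[k]|² = (1/4)(|-1|² + |6+1i|² + |1|² + |6-1i|²) = (1/4)·76.0000 = 19.0000

Both sides agree, confirming Parseval's theorem.

Σ|x[n]|² = (1/N)Σ|X[k]|² = 19.0000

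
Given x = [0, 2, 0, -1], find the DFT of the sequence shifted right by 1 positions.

Time shift by 1: X_shifted[k] = ω_4^(1k) · X[k]
Shifted x = [-1, 0, 2, 0]

DFT(x[n-1]) = [1, -3, 1, -3]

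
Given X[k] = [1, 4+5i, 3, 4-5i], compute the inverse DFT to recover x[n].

x[n] = (1/4) Σ(k=0 to 3) X[k] · e^(2πikn/4)

Computing each x[n]:
x[0] = 3
x[1] = -3
x[2] = -1
x[3] = 2

x = [3, -3, -1, 2]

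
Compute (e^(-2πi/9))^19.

Since ω_9^9 = 1, powers reduce modulo 9.
19 mod 9 = 1
So ω_9^19 = ω_9^1 = e^(-2πi·1/9)

ω_9^19 = ω_9^1 = 0.7660-0.6428i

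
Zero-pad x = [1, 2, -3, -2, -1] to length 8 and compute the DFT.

Original 5-point DFT: [-3, 5.3541-2.2654i, -1.3541-2.7144i, -1.3541+2.7144i, 5.3541+2.2654i]
Zero-padded 8-point DFT provides frequency interpolation.

DFT_8([x, 0, ...]) = [-3, 4.8284+3.0000i, 3-4i, -0.8284-3.0000i, -3, -0.8284+3.0000i, 3+4i, 4.8284-3.0000i]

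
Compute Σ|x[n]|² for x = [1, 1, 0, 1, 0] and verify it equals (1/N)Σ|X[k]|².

Time domain:
Σ|x[n]|² = |1|² + |1|² + |0|² + |1|² + |0|² = 3.0000

Frequency domain:
(1/5)Σ|X[k]|² = (1/5)(|3|² + |0.5000-0.3633i|² + |0.5000-1.5388i|² + |0.5000+1.5388i|² + |0.5000+0.3633i|²) = (1/5)·15.0000 = 3.0000

Both sides agree, confirming Parseval's theorem.

Σ|x[n]|² = (1/N)Σ|X[k]|² = 3.0000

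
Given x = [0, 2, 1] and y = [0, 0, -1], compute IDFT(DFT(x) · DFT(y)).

(x ⊛ y)[n] = Σ(m=0 to 2) x[m] · y[(n-m) mod 3]

Computing each output sample:
(x ⊛ y)[0] = -2
(x ⊛ y)[1] = -1
(x ⊛ y)[2] = 0

x ⊛ y = [-2, -1, 0]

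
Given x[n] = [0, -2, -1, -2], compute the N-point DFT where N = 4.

X[k] = Σ(n=0 to 3) x[n] · ω_4^(nk)
where ω_4 = e^(-2πi/4)

Computing each X[k]:
X[0] = -5
X[1] = 1
X[2] = 3
X[3] = 1

X = [-5, 1, 3, 1]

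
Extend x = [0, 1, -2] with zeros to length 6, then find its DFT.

Original 3-point DFT: [-1, 0.5000-2.5981i, 0.5000+2.5981i]
Zero-padded 6-point DFT provides frequency interpolation.

DFT_6([x, 0, ...]) = [-1, 1.5000+0.8660i, 0.5000-2.5981i, -3, 0.5000+2.5981i, 1.5000-0.8660i]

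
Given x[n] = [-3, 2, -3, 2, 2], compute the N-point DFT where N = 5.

X[k] = Σ(n=0 to 4) x[n] · ω_5^(nk)
where ω_5 = e^(-2πi/5)

Computing each X[k]:
X[0] = 0
X[1] = -0.9549+2.9389i
X[2] = -6.5451-4.7553i
X[3] = -6.5451+4.7553i
X[4] = -0.9549-2.9389i

X = [0, -0.9549+2.9389i, -6.5451-4.7553i, -6.5451+4.7553i, -0.9549-2.9389i]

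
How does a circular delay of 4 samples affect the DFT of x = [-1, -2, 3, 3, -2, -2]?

Time shift by 4: X_shifted[k] = ω_6^(4k) · X[k]
Shifted x = [3, 3, -2, -2, -1, -2]

DFT(x[n-4]) = [-1, 7.0000-3.4641i, 2.0000-5.1962i, 1, 2.0000+5.1962i, 7.0000+3.4641i]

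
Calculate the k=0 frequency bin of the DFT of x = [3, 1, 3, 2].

X[0] = Σ(n=0 to 3) x[n] · ω_4^0 = Σ x[n]
= (3) + (1) + (3) + (2)

X[0] = 9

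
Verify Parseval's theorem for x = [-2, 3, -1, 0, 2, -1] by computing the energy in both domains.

Time domain:
Σ|x[n]|² = |-2|² + |3|² + |-1|² + |0|² + |2|² + |-1|² = 19.0000

Frequency domain:
(1/6)Σ|X[k]|² = (1/6)(|1|² + |-1.5000-0.8660i|² + |-3.5000-6.0622i|² + |-3|² + |-3.5000+6.0622i|² + |-1.5000+0.8660i|²) = (1/6)·114.0000 = 19.0000

Both sides agree, confirming Parseval's theorem.

Σ|x[n]|² = (1/N)Σ|X[k]|² = 19.0000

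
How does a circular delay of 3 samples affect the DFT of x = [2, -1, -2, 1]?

Time shift by 3: X_shifted[k] = ω_4^(3k) · X[k]
Shifted x = [-1, -2, 1, 2]

DFT(x[n-3]) = [0, -2+4i, 0, -2-4i]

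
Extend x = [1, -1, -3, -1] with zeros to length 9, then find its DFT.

Original 4-point DFT: [-4, 4, 0, 4]
Zero-padded 9-point DFT provides frequency interpolation.

DFT_9([x, 0, ...]) = [-4, 0.2130+4.4632i, 4.1454+1.1448i, 2.0000-1.7321i, 0.1416-0.7203i, 0.1416+0.7203i, 2.0000+1.7321i, 4.1454-1.1448i, 0.2130-4.4632i]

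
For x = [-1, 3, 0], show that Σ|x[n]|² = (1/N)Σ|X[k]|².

Time domain:
Σ|x[n]|² = |-1|² + |3|² + |0|² = 10.0000

Frequency domain:
(1/3)Σ|X[k]|² = (1/3)(|2|² + |-2.5000-2.5981i|² + |-2.5000+2.5981i|²) = (1/3)·30.0000 = 10.0000

Both sides agree, confirming Parseval's theorem.

Σ|x[n]|² = (1/N)Σ|X[k]|² = 10.0000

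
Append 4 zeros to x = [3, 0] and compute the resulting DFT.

Original 2-point DFT: [3, 3]
Zero-padded 6-point DFT provides frequency interpolation.

DFT_6([x, 0, ...]) = [3, 3, 3, 3, 3, 3]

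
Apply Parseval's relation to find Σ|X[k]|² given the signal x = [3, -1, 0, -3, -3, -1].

Parseval: Σ|x[n]|² = (1/N)Σ|X[k]|², so Σ|X[k]|² = N·Σ|x[n]|² = 6·29.0000

Σ|X[k]|² = N·Σ|x[n]|² = 6·29.0000 = 174.0000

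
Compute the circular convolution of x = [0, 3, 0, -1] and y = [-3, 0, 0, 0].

(x ⊛ y)[n] = Σ(m=0 to 3) x[m] · y[(n-m) mod 4]

Computing each output sample:
(x ⊛ y)[0] = 0
(x ⊛ y)[1] = -9
(x ⊛ y)[2] = 0
(x ⊛ y)[3] = 3

x ⊛ y = [0, -9, 0, 3]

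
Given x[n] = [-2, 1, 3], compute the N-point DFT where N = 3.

X[k] = Σ(n=0 to 2) x[n] · ω_3^(nk)
where ω_3 = e^(-2πi/3)

Computing each X[k]:
X[0] = 2
X[1] = -4.0000+1.7321i
X[2] = -4.0000-1.7321i

X = [2, -4.0000+1.7321i, -4.0000-1.7321i]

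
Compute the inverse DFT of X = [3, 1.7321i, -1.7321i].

x[n] = (1/3) Σ(k=0 to 2) X[k] · e^(2πikn/3)

Computing each x[n]:
x[0] = 1
x[1] = 0
x[2] = 2

x = [1, 0, 2]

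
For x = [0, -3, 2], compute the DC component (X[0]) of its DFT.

X[0] = Σ(n=0 to 2) x[n] · ω_3^0 = Σ x[n]
= (0) + (-3) + (2)

X[0] = -1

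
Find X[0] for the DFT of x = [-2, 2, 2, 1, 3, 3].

X[0] = Σ(n=0 to 5) x[n] · ω_6^0 = Σ x[n]
= (-2) + (2) + (2) + (1) + (3) + (3)

X[0] = 9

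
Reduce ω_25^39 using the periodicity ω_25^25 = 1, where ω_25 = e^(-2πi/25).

Since ω_25^25 = 1, powers reduce modulo 25.
39 mod 25 = 14
So ω_25^39 = ω_25^14 = e^(-2πi·14/25)

ω_25^39 = ω_25^14 = -0.9298+0.3681i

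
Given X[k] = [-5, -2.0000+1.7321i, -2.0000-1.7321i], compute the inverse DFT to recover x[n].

x[n] = (1/3) Σ(k=0 to 2) X[k] · e^(2πikn/3)

Computing each x[n]:
x[0] = -3
x[1] = -2
x[2] = 0

x = [-3, -2, 0]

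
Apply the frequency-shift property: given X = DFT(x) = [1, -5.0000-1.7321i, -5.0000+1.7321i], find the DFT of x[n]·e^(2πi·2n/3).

Modulation property: DFT(ω_3^(-2n)·x[n]) = X[(k-2) mod 3], so circularly shift X by 2 positions.

X[k-2] = [-5.0000-1.7321i, -5.0000+1.7321i, 1]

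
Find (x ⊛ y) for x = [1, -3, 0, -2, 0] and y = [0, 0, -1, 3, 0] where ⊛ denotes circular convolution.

(x ⊛ y)[n] = Σ(m=0 to 4) x[m] · y[(n-m) mod 5]

Computing each output sample:
(x ⊛ y)[0] = 2
(x ⊛ y)[1] = -6
(x ⊛ y)[2] = -1
(x ⊛ y)[3] = 6
(x ⊛ y)[4] = -9

x ⊛ y = [2, -6, -1, 6, -9]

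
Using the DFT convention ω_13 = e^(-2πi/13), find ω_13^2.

ω_13^2 = e^(-2πi·2/13)
= cos(-2π·2/13) + i·sin(-2π·2/13)
= cos(-4π/13) + i·sin(-4π/13)

ω_13^2 = cos(-4π/13) + i·sin(-4π/13) = 0.5681-0.8230i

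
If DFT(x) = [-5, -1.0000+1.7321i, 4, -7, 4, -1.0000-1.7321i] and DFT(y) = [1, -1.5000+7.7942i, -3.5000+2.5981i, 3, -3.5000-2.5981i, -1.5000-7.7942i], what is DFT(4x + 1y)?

By linearity: DFT(4x + 1y) = 4·DFT(x) + 1·DFT(y)
= 4·[-5, -1.0000+1.7321i, 4, -7, 4, -1.0000-1.7321i] + 1·[1, -1.5000+7.7942i, -3.5000+2.5981i, 3, -3.5000-2.5981i, -1.5000-7.7942i]

Computing element-wise:
Z[0] = 4·(-5) + 1·(1) = -19
Z[1] = 4·(-1.0000+1.7321i) + 1·(-1.5000+7.7942i) = -5.5000+14.7226i
Z[2] = 4·(4) + 1·(-3.5000+2.5981i) = 12.5000+2.5981i
Z[3] = 4·(-7) + 1·(3) = -25
Z[4] = 4·(4) + 1·(-3.5000-2.5981i) = 12.5000-2.5981i
Z[5] = 4·(-1.0000-1.7321i) + 1·(-1.5000-7.7942i) = -5.5000-14.7226i

DFT(4x + 1y) = 4·X + 1·Y = [-19, -5.5000+14.7226i, 12.5000+2.5981i, -25, 12.5000-2.5981i, -5.5000-14.7226i]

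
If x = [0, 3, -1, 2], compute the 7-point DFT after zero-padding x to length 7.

Original 4-point DFT: [4, 1-1i, -6, 1+1i]
Zero-padded 7-point DFT provides frequency interpolation.

DFT_7([x, 0, ...]) = [4, 0.2911-2.2383i, 1.4804-1.7950i, -3.7714-4.0333i, -3.7714+4.0333i, 1.4804+1.7950i, 0.2911+2.2383i]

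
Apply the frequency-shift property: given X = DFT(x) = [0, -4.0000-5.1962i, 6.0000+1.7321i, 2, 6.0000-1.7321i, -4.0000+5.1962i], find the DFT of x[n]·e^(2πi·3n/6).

Modulation property: DFT(ω_6^(-3n)·x[n]) = X[(k-3) mod 6], so circularly shift X by 3 positions.

X[k-3] = [2, 6.0000-1.7321i, -4.0000+5.1962i, 0, -4.0000-5.1962i, 6.0000+1.7321i]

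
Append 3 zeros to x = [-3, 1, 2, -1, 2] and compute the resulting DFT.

Original 5-point DFT: [1, -2.8820-0.8123i, -5.1180+3.4410i, -5.1180-3.4410i, -2.8820+0.8123i]
Zero-padded 8-point DFT provides frequency interpolation.

DFT_8([x, 0, ...]) = [1, -3.5858-2.0000i, -3-2i, -6.4142+2.0000i, 1, -6.4142-2.0000i, -3+2i, -3.5858+2.0000i]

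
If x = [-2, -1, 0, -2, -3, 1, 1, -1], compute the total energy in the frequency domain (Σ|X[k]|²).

Parseval: Σ|x[n]|² = (1/N)Σ|X[k]|², so Σ|X[k]|² = N·Σ|x[n]|² = 8·21.0000

Σ|X[k]|² = N·Σ|x[n]|² = 8·21.0000 = 168.0000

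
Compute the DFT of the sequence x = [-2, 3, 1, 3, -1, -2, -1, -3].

X[k] = Σ(n=0 to 7) x[n] · ω_8^(nk)
where ω_8 = e^(-2πi/8)

Computing each X[k]:
X[0] = -2
X[1] = -1.7071-9.7782i
X[2] = -3-1i
X[3] = -0.2929-5.7782i
X[4] = -4
X[5] = -0.2929+5.7782i
X[6] = -3+1i
X[7] = -1.7071+9.7782i

X = [-2, -1.7071-9.7782i, -3-1i, -0.2929-5.7782i, -4, -0.2929+5.7782i, -3+1i, -1.7071+9.7782i]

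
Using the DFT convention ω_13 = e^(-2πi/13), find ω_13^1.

ω_13^1 = e^(-2πi·1/13)
= cos(-2π·1/13) + i·sin(-2π·1/13)
= cos(-2π/13) + i·sin(-2π/13)

ω_13^1 = cos(-2π/13) + i·sin(-2π/13) = 0.8855-0.4647i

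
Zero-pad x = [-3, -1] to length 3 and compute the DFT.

Original 2-point DFT: [-4, -2]
Zero-padded 3-point DFT provides frequency interpolation.

DFT_3([x, 0, ...]) = [-4, -2.5000+0.8660i, -2.5000-0.8660i]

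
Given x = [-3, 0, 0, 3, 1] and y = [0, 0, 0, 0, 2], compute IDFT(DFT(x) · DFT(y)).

(x ⊛ y)[n] = Σ(m=0 to 4) x[m] · y[(n-m) mod 5]

Computing each output sample:
(x ⊛ y)[0] = 0
(x ⊛ y)[1] = 0
(x ⊛ y)[2] = 6
(x ⊛ y)[3] = 2
(x ⊛ y)[4] = -6

x ⊛ y = [0, 0, 6, 2, -6]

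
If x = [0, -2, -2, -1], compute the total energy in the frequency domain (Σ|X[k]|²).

Parseval: Σ|x[n]|² = (1/N)Σ|X[k]|², so Σ|X[k]|² = N·Σ|x[n]|² = 4·9.0000

Σ|X[k]|² = N·Σ|x[n]|² = 4·9.0000 = 36.0000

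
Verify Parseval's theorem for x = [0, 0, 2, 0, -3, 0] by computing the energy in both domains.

Time domain:
Σ|x[n]|² = |0|² + |0|² + |2|² + |0|² + |-3|² + |0|² = 13.0000

Frequency domain:
(1/6)Σ|X[k]|² = (1/6)(|-1|² + |0.5000-4.3301i|² + |0.5000+4.3301i|² + |-1|² + |0.5000-4.3301i|² + |0.5000+4.3301i|²) = (1/6)·78.0000 = 13.0000

Both sides agree, confirming Parseval's theorem.

Σ|x[n]|² = (1/N)Σ|X[k]|² = 13.0000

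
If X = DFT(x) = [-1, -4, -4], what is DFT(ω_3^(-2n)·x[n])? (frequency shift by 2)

Modulation property: DFT(ω_3^(-2n)·x[n]) = X[(k-2) mod 3], so circularly shift X by 2 positions.

X[k-2] = [-4, -4, -1]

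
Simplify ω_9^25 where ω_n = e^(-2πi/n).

Since ω_9^9 = 1, powers reduce modulo 9.
25 mod 9 = 7
So ω_9^25 = ω_9^7 = e^(-2πi·7/9)

ω_9^25 = ω_9^7 = 0.1736+0.9848i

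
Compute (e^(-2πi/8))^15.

Since ω_8^8 = 1, powers reduce modulo 8.
15 mod 8 = 7
So ω_8^15 = ω_8^7 = e^(-2πi·7/8)

ω_8^15 = ω_8^7 = 0.7071+0.7071i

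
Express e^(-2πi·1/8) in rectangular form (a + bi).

ω_8^1 = e^(-2πi·1/8)
= cos(-2π·1/8) + i·sin(-2π·1/8)
= cos(-2π/8) + i·sin(-2π/8)

ω_8^1 = cos(-2π/8) + i·sin(-2π/8) = 0.7071-0.7071i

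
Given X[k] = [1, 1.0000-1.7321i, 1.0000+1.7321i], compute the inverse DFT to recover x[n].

x[n] = (1/3) Σ(k=0 to 2) X[k] · e^(2πikn/3)

Computing each x[n]:
x[0] = 1
x[1] = 1
x[2] = -1

x = [1, 1, -1]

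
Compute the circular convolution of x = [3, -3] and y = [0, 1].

(x ⊛ y)[n] = Σ(m=0 to 1) x[m] · y[(n-m) mod 2]

Computing each output sample:
(x ⊛ y)[0] = -3
(x ⊛ y)[1] = 3

x ⊛ y = [-3, 3]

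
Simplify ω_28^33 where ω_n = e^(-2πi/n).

Since ω_28^28 = 1, powers reduce modulo 28.
33 mod 28 = 5
So ω_28^33 = ω_28^5 = e^(-2πi·5/28)

ω_28^33 = ω_28^5 = 0.4339-0.9010i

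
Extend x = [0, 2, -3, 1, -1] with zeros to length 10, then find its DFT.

Original 5-point DFT: [-1, 1.9271-0.5020i, -1.4271-5.5676i, -1.4271+5.5676i, 1.9271+0.5020i]
Zero-padded 10-point DFT provides frequency interpolation.

DFT_10([x, 0, ...]) = [-1, 1.1910+1.3143i, 1.9271-0.5020i, 2.3090-2.1266i, -1.4271-5.5676i, -7, -1.4271+5.5676i, 2.3090+2.1266i, 1.9271+0.5020i, 1.1910-1.3143i]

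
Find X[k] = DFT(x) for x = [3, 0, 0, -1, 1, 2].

X[k] = Σ(n=0 to 5) x[n] · ω_6^(nk)
where ω_6 = e^(-2πi/6)

Computing each X[k]:
X[0] = 5
X[1] = 4.5000+2.5981i
X[2] = 0.5000+0.8660i
X[3] = 3
X[4] = 0.5000-0.8660i
X[5] = 4.5000-2.5981i

X = [5, 4.5000+2.5981i, 0.5000+0.8660i, 3, 0.5000-0.8660i, 4.5000-2.5981i]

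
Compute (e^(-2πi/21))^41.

Since ω_21^21 = 1, powers reduce modulo 21.
41 mod 21 = 20
So ω_21^41 = ω_21^20 = e^(-2πi·20/21)

ω_21^41 = ω_21^20 = 0.9556+0.2948i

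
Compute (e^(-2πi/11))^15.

Since ω_11^11 = 1, powers reduce modulo 11.
15 mod 11 = 4
So ω_11^15 = ω_11^4 = e^(-2πi·4/11)

ω_11^15 = ω_11^4 = -0.6549-0.7557i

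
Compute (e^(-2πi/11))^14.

Since ω_11^11 = 1, powers reduce modulo 11.
14 mod 11 = 3
So ω_11^14 = ω_11^3 = e^(-2πi·3/11)

ω_11^14 = ω_11^3 = -0.1423-0.9898i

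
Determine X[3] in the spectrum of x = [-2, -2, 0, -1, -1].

X[3] = Σ(n=0 to 4) x[n] · ω_5^(3n) where ω_5 = e^(-2πi/5)
= (-2)·ω_5^0 + (-2)·ω_5^3 + (0)·ω_5^6 + (-1)·ω_5^9 + (-1)·ω_5^12

X[3] = 0.1180-1.5388i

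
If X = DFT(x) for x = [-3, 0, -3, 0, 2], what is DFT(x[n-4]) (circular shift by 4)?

Time shift by 4: X_shifted[k] = ω_5^(4k) · X[k]
Shifted x = [0, -3, 0, 2, -3]

DFT(x[n-4]) = [-4, -3.4721+1.1756i, 5.4721-1.9021i, 5.4721+1.9021i, -3.4721-1.1756i]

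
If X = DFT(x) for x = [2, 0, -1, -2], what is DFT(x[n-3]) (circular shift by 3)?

Time shift by 3: X_shifted[k] = ω_4^(3k) · X[k]
Shifted x = [0, -1, -2, 2]

DFT(x[n-3]) = [-1, 2+3i, -3, 2-3i]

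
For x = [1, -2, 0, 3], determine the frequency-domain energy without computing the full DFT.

Parseval: Σ|x[n]|² = (1/N)Σ|X[k]|², so Σ|X[k]|² = N·Σ|x[n]|² = 4·14.0000

Σ|X[k]|² = N·Σ|x[n]|² = 4·14.0000 = 56.0000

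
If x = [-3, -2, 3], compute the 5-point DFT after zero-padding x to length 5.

Original 3-point DFT: [-2, -3.5000+4.3301i, -3.5000-4.3301i]
Zero-padded 5-point DFT provides frequency interpolation.

DFT_5([x, 0, ...]) = [-2, -6.0451+0.1388i, -0.4549+4.0287i, -0.4549-4.0287i, -6.0451-0.1388i]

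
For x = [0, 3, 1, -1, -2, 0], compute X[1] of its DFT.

X[1] = Σ(n=0 to 5) x[n] · ω_6^(1n) where ω_6 = e^(-2πi/6)
= (0)·ω_6^0 + (3)·ω_6^1 + (1)·ω_6^2 + (-1)·ω_6^3 + (-2)·ω_6^4 + (0)·ω_6^5

X[1] = 3.0000-5.1962i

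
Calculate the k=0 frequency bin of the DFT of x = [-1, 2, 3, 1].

X[0] = Σ(n=0 to 3) x[n] · ω_4^0 = Σ x[n]
= (-1) + (2) + (3) + (1)

X[0] = 5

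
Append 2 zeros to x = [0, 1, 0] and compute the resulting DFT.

Original 3-point DFT: [1, -0.5000-0.8660i, -0.5000+0.8660i]
Zero-padded 5-point DFT provides frequency interpolation.

DFT_5([x, 0, ...]) = [1, 0.3090-0.9511i, -0.8090-0.5878i, -0.8090+0.5878i, 0.3090+0.9511i]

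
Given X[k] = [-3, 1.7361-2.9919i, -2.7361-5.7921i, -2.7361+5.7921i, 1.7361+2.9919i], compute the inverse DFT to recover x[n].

x[n] = (1/5) Σ(k=0 to 4) X[k] · e^(2πikn/5)

Computing each x[n]:
x[0] = -1
x[1] = 3
x[2] = -3
x[3] = 0
x[4] = -2

x = [-1, 3, -3, 0, -2]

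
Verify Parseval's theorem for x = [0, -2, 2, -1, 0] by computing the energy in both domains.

Time domain:
Σ|x[n]|² = |0|² + |-2|² + |2|² + |-1|² + |0|² = 9.0000

Frequency domain:
(1/5)Σ|X[k]|² = (1/5)(|-1|² + |-1.4271+0.1388i|² + |1.9271+4.0287i|² + |1.9271-4.0287i|² + |-1.4271-0.1388i|²) = (1/5)·45.0000 = 9.0000

Both sides agree, confirming Parseval's theorem.

Σ|x[n]|² = (1/N)Σ|X[k]|² = 9.0000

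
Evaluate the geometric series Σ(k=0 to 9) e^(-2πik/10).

Sum of all nth roots of unity equals 0 for n > 1 (geometric series with r ≠ 1).

0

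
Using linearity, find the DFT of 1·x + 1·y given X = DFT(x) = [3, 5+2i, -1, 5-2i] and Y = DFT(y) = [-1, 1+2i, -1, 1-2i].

By linearity: DFT(1x + 1y) = 1·DFT(x) + 1·DFT(y)
= 1·[3, 5+2i, -1, 5-2i] + 1·[-1, 1+2i, -1, 1-2i]

Computing element-wise:
Z[0] = 1·(3) + 1·(-1) = 2
Z[1] = 1·(5+2i) + 1·(1+2i) = 6+4i
Z[2] = 1·(-1) + 1·(-1) = -2
Z[3] = 1·(5-2i) + 1·(1-2i) = 6-4i

DFT(1x + 1y) = 1·X + 1·Y = [2, 6+4i, -2, 6-4i]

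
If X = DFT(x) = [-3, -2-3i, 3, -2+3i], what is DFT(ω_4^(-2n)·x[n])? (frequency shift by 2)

Modulation property: DFT(ω_4^(-2n)·x[n]) = X[(k-2) mod 4], so circularly shift X by 2 positions.

X[k-2] = [3, -2+3i, -3, -2-3i]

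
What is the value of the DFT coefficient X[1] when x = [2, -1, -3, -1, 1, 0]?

X[1] = Σ(n=0 to 5) x[n] · ω_6^(1n) where ω_6 = e^(-2πi/6)
= (2)·ω_6^0 + (-1)·ω_6^1 + (-3)·ω_6^2 + (-1)·ω_6^3 + (1)·ω_6^4 + (0)·ω_6^5

X[1] = 3.5000+4.3301i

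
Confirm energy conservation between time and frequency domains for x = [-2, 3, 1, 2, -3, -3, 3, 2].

Time domain:
Σ|x[n]|² = |-2|² + |3|² + |1|² + |2|² + |-3|² + |-3|² + |3|² + |2|² = 49.0000

Frequency domain:
(1/8)Σ|X[k]|² = (1/8)(|3|² + |5.2426-2.2426i|² + |-9+4i|² + |-3.2426-6.2426i|² + |-5|² + |-3.2426+6.2426i|² + |-9-4i|² + |5.2426+2.2426i|²) = (1/8)·392.0000 = 49.0000

Both sides agree, confirming Parseval's theorem.

Σ|x[n]|² = (1/N)Σ|X[k]|² = 49.0000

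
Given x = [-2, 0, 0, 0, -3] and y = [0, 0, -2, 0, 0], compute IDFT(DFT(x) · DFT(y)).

(x ⊛ y)[n] = Σ(m=0 to 4) x[m] · y[(n-m) mod 5]

Computing each output sample:
(x ⊛ y)[0] = 0
(x ⊛ y)[1] = 6
(x ⊛ y)[2] = 4
(x ⊛ y)[3] = 0
(x ⊛ y)[4] = 0

x ⊛ y = [0, 6, 4, 0, 0]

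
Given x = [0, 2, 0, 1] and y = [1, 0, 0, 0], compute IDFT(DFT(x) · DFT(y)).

(x ⊛ y)[n] = Σ(m=0 to 3) x[m] · y[(n-m) mod 4]

Computing each output sample:
(x ⊛ y)[0] = 0
(x ⊛ y)[1] = 2
(x ⊛ y)[2] = 0
(x ⊛ y)[3] = 1

x ⊛ y = [0, 2, 0, 1]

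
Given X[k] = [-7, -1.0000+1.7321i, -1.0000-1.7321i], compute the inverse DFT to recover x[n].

x[n] = (1/3) Σ(k=0 to 2) X[k] · e^(2πikn/3)

Computing each x[n]:
x[0] = -3
x[1] = -3
x[2] = -1

x = [-3, -3, -1]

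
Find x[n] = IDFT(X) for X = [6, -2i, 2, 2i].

x[n] = (1/4) Σ(k=0 to 3) X[k] · e^(2πikn/4)

Computing each x[n]:
x[0] = 2
x[1] = 2
x[2] = 2
x[3] = 0

x = [2, 2, 2, 0]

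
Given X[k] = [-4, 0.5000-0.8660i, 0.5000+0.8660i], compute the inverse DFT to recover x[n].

x[n] = (1/3) Σ(k=0 to 2) X[k] · e^(2πikn/3)

Computing each x[n]:
x[0] = -1
x[1] = -1
x[2] = -2

x = [-1, -1, -2]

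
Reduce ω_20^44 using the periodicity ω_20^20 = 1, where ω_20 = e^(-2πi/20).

Since ω_20^20 = 1, powers reduce modulo 20.
44 mod 20 = 4
So ω_20^44 = ω_20^4 = e^(-2πi·4/20)

ω_20^44 = ω_20^4 = 0.3090-0.9511i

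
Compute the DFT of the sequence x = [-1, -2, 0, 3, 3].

X[k] = Σ(n=0 to 4) x[n] · ω_5^(nk)
where ω_5 = e^(-2πi/5)

Computing each X[k]:
X[0] = 3
X[1] = -3.1180+6.5186i
X[2] = -0.8820+0.0858i
X[3] = -0.8820-0.0858i
X[4] = -3.1180-6.5186i

X = [3, -3.1180+6.5186i, -0.8820+0.0858i, -0.8820-0.0858i, -3.1180-6.5186i]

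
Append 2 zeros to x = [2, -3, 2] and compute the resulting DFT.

Original 3-point DFT: [1, 2.5000+4.3301i, 2.5000-4.3301i]
Zero-padded 5-point DFT provides frequency interpolation.

DFT_5([x, 0, ...]) = [1, -0.5451+1.6776i, 5.0451+3.6655i, 5.0451-3.6655i, -0.5451-1.6776i]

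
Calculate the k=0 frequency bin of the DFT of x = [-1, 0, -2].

X[0] = Σ(n=0 to 2) x[n] · ω_3^0 = Σ x[n]
= (-1) + (0) + (-2)

X[0] = -3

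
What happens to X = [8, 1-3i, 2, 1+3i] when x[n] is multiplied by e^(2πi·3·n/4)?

Modulation property: DFT(ω_4^(-3n)·x[n]) = X[(k-3) mod 4], so circularly shift X by 3 positions.

X[k-3] = [1-3i, 2, 1+3i, 8]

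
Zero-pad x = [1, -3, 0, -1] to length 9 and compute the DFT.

Original 4-point DFT: [-3, 1+2i, 5, 1-2i]
Zero-padded 9-point DFT provides frequency interpolation.

DFT_9([x, 0, ...]) = [-3, -0.7981+2.7944i, 0.9791+2.0884i, 1.5000+2.5981i, 4.3191+1.8921i, 4.3191-1.8921i, 1.5000-2.5981i, 0.9791-2.0884i, -0.7981-2.7944i]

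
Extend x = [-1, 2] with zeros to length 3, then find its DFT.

Original 2-point DFT: [1, -3]
Zero-padded 3-point DFT provides frequency interpolation.

DFT_3([x, 0, ...]) = [1, -2.0000-1.7321i, -2.0000+1.7321i]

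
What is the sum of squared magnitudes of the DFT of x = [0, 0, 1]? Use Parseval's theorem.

Parseval: Σ|x[n]|² = (1/N)Σ|X[k]|², so Σ|X[k]|² = N·Σ|x[n]|² = 3·1.0000

Σ|X[k]|² = N·Σ|x[n]|² = 3·1.0000 = 3.0000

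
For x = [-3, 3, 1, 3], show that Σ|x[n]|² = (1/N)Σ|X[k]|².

Time domain:
Σ|x[n]|² = |-3|² + |3|² + |1|² + |3|² = 28.0000

Frequency domain:
(1/4)Σ|X[k]|² = (1/4)(|4|² + |-4|² + |-8|² + |-4|²) = (1/4)·112.0000 = 28.0000

Both sides agree, confirming Parseval's theorem.

Σ|x[n]|² = (1/N)Σ|X[k]|² = 28.0000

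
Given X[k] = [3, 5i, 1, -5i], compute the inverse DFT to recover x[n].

x[n] = (1/4) Σ(k=0 to 3) X[k] · e^(2πikn/4)

Computing each x[n]:
x[0] = 1
x[1] = -2
x[2] = 1
x[3] = 3

x = [1, -2, 1, 3]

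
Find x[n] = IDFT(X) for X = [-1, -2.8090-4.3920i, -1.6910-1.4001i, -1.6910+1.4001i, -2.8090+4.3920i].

x[n] = (1/5) Σ(k=0 to 4) X[k] · e^(2πikn/5)

Computing each x[n]:
x[0] = -2
x[1] = 2
x[2] = 1
x[3] = 0
x[4] = -2

x = [-2, 2, 1, 0, -2]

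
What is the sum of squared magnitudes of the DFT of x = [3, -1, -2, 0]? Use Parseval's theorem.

Parseval: Σ|x[n]|² = (1/N)Σ|X[k]|², so Σ|X[k]|² = N·Σ|x[n]|² = 4·14.0000

Σ|X[k]|² = N·Σ|x[n]|² = 4·14.0000 = 56.0000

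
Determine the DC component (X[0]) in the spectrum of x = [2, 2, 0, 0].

X[0] = Σ(n=0 to 3) x[n] · ω_4^0 = Σ x[n]
= (2) + (2) + (0) + (0)

X[0] = 4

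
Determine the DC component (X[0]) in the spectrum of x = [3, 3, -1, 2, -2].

X[0] = Σ(n=0 to 4) x[n] · ω_5^0 = Σ x[n]
= (3) + (3) + (-1) + (2) + (-2)

X[0] = 5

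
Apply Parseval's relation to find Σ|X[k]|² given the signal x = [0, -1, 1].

Parseval: Σ|x[n]|² = (1/N)Σ|X[k]|², so Σ|X[k]|² = N·Σ|x[n]|² = 3·2.0000

Σ|X[k]|² = N·Σ|x[n]|² = 3·2.0000 = 6.0000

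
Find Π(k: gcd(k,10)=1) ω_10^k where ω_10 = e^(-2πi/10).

The primitive 10th roots of unity are ω_10^k for k coprime to 10: k ∈ {1, 3, 7, 9}
Their product equals the constant term of the cyclotomic polynomial Φ_10(x) up to sign.
For n ≥ 3, the product of all primitive nth roots of unity is 1. (For n=1 it is 1; for n=2 it is -1.)

1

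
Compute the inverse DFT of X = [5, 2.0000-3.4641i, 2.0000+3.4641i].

x[n] = (1/3) Σ(k=0 to 2) X[k] · e^(2πikn/3)

Computing each x[n]:
x[0] = 3
x[1] = 3
x[2] = -1

x = [3, 3, -1]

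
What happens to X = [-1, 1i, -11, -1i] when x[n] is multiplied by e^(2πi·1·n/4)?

Modulation property: DFT(ω_4^(-1n)·x[n]) = X[(k-1) mod 4], so circularly shift X by 1 positions.

X[k-1] = [-1i, -1, 1i, -11]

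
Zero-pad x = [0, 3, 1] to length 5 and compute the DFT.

Original 3-point DFT: [4, -2.0000-1.7321i, -2.0000+1.7321i]
Zero-padded 5-point DFT provides frequency interpolation.

DFT_5([x, 0, ...]) = [4, 0.1180-3.4410i, -2.1180-0.8123i, -2.1180+0.8123i, 0.1180+3.4410i]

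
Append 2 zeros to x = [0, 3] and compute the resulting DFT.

Original 2-point DFT: [3, -3]
Zero-padded 4-point DFT provides frequency interpolation.

DFT_4([x, 0, ...]) = [3, -3i, -3, 3i]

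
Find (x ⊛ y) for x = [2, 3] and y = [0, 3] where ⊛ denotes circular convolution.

(x ⊛ y)[n] = Σ(m=0 to 1) x[m] · y[(n-m) mod 2]

Computing each output sample:
(x ⊛ y)[0] = 9
(x ⊛ y)[1] = 6

x ⊛ y = [9, 6]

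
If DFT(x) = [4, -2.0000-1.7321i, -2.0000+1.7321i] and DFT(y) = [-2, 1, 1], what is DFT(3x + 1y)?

By linearity: DFT(3x + 1y) = 3·DFT(x) + 1·DFT(y)
= 3·[4, -2.0000-1.7321i, -2.0000+1.7321i] + 1·[-2, 1, 1]

Computing element-wise:
Z[0] = 3·(4) + 1·(-2) = 10
Z[1] = 3·(-2.0000-1.7321i) + 1·(1) = -5.0000-5.1963i
Z[2] = 3·(-2.0000+1.7321i) + 1·(1) = -5.0000+5.1963i

DFT(3x + 1y) = 3·X + 1·Y = [10, -5.0000-5.1963i, -5.0000+5.1963i]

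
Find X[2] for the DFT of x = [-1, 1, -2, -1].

X[2] = Σ(n=0 to 3) x[n] · ω_4^(2n) where ω_4 = e^(-2πi/4)
= (-1)·ω_4^0 + (1)·ω_4^2 + (-2)·ω_4^4 + (-1)·ω_4^6

X[2] = -3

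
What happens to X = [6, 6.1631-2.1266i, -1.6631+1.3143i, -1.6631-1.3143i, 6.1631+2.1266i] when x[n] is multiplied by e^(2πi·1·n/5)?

Modulation property: DFT(ω_5^(-1n)·x[n]) = X[(k-1) mod 5], so circularly shift X by 1 positions.

X[k-1] = [6.1631+2.1266i, 6, 6.1631-2.1266i, -1.6631+1.3143i, -1.6631-1.3143i]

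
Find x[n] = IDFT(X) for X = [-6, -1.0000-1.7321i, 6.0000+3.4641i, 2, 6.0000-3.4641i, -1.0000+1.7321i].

x[n] = (1/6) Σ(k=0 to 5) X[k] · e^(2πikn/6)

Computing each x[n]:
x[0] = 1
x[1] = -3
x[2] = 0
x[3] = 1
x[4] = -3
x[5] = -2

x = [1, -3, 0, 1, -3, -2]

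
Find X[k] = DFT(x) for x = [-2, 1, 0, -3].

X[k] = Σ(n=0 to 3) x[n] · ω_4^(nk)
where ω_4 = e^(-2πi/4)

Computing each X[k]:
X[0] = -4
X[1] = -2-4i
X[2] = 0
X[3] = -2+4i

X = [-4, -2-4i, 0, -2+4i]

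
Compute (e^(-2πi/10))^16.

Since ω_10^10 = 1, powers reduce modulo 10.
16 mod 10 = 6
So ω_10^16 = ω_10^6 = e^(-2πi·6/10)

ω_10^16 = ω_10^6 = -0.8090+0.5878i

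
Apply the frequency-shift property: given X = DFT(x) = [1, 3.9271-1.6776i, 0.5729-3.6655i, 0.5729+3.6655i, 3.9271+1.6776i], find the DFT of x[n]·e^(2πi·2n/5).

Modulation property: DFT(ω_5^(-2n)·x[n]) = X[(k-2) mod 5], so circularly shift X by 2 positions.

X[k-2] = [0.5729+3.6655i, 3.9271+1.6776i, 1, 3.9271-1.6776i, 0.5729-3.6655i]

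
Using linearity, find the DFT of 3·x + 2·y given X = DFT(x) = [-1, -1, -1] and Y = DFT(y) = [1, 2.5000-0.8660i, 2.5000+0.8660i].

By linearity: DFT(3x + 2y) = 3·DFT(x) + 2·DFT(y)
= 3·[-1, -1, -1] + 2·[1, 2.5000-0.8660i, 2.5000+0.8660i]

Computing element-wise:
Z[0] = 3·(-1) + 2·(1) = -1
Z[1] = 3·(-1) + 2·(2.5000-0.8660i) = 2.0000-1.7320i
Z[2] = 3·(-1) + 2·(2.5000+0.8660i) = 2.0000+1.7320i

DFT(3x + 2y) = 3·X + 2·Y = [-1, 2.0000-1.7320i, 2.0000+1.7320i]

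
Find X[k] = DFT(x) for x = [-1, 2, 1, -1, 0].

X[k] = Σ(n=0 to 4) x[n] · ω_5^(nk)
where ω_5 = e^(-2πi/5)

Computing each X[k]:
X[0] = 1
X[1] = -0.3820-3.0777i
X[2] = -2.6180+0.7265i
X[3] = -2.6180-0.7265i
X[4] = -0.3820+3.0777i

X = [1, -0.3820-3.0777i, -2.6180+0.7265i, -2.6180-0.7265i, -0.3820+3.0777i]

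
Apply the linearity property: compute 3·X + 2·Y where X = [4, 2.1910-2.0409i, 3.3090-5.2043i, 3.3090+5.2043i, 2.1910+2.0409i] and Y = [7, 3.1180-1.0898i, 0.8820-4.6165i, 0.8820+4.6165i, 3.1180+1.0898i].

By linearity: DFT(3x + 2y) = 3·DFT(x) + 2·DFT(y)
= 3·[4, 2.1910-2.0409i, 3.3090-5.2043i, 3.3090+5.2043i, 2.1910+2.0409i] + 2·[7, 3.1180-1.0898i, 0.8820-4.6165i, 0.8820+4.6165i, 3.1180+1.0898i]

Computing element-wise:
Z[0] = 3·(4) + 2·(7) = 26
Z[1] = 3·(2.1910-2.0409i) + 2·(3.1180-1.0898i) = 12.8090-8.3023i
Z[2] = 3·(3.3090-5.2043i) + 2·(0.8820-4.6165i) = 11.6910-24.8459i
Z[3] = 3·(3.3090+5.2043i) + 2·(0.8820+4.6165i) = 11.6910+24.8459i
Z[4] = 3·(2.1910+2.0409i) + 2·(3.1180+1.0898i) = 12.8090+8.3023i

DFT(3x + 2y) = 3·X + 2·Y = [26, 12.8090-8.3023i, 11.6910-24.8459i, 11.6910+24.8459i, 12.8090+8.3023i]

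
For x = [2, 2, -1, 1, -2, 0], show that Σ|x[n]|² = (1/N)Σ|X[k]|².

Time domain:
Σ|x[n]|² = |2|² + |2|² + |-1|² + |1|² + |-2|² + |0|² = 14.0000

Frequency domain:
(1/6)Σ|X[k]|² = (1/6)(|2|² + |3.5000-2.5981i|² + |3.5000-0.8660i|² + |-4|² + |3.5000+0.8660i|² + |3.5000+2.5981i|²) = (1/6)·84.0000 = 14.0000

Both sides agree, confirming Parseval's theorem.

Σ|x[n]|² = (1/N)Σ|X[k]|² = 14.0000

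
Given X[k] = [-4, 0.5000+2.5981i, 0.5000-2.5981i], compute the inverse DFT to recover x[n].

x[n] = (1/3) Σ(k=0 to 2) X[k] · e^(2πikn/3)

Computing each x[n]:
x[0] = -1
x[1] = -3
x[2] = 0

x = [-1, -3, 0]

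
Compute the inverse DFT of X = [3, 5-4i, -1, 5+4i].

x[n] = (1/4) Σ(k=0 to 3) X[k] · e^(2πikn/4)

Computing each x[n]:
x[0] = 3
x[1] = 3
x[2] = -2
x[3] = -1

x = [3, 3, -2, -1]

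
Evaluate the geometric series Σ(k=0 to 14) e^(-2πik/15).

Sum of all nth roots of unity equals 0 for n > 1 (geometric series with r ≠ 1).

0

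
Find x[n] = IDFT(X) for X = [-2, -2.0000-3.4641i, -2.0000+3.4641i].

x[n] = (1/3) Σ(k=0 to 2) X[k] · e^(2πikn/3)

Computing each x[n]:
x[0] = -2
x[1] = 2
x[2] = -2

x = [-2, 2, -2]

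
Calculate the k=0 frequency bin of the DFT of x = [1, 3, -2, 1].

X[0] = Σ(n=0 to 3) x[n] · ω_4^0 = Σ x[n]
= (1) + (3) + (-2) + (1)

X[0] = 3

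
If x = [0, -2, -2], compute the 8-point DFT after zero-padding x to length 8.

Original 3-point DFT: [-4, 2, 2]
Zero-padded 8-point DFT provides frequency interpolation.

DFT_8([x, 0, ...]) = [-4, -1.4142+3.4142i, 2+2i, 1.4142-0.5858i, 0, 1.4142+0.5858i, 2-2i, -1.4142-3.4142i]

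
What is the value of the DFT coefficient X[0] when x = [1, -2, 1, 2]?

X[0] = Σ(n=0 to 3) x[n] · ω_4^0 = Σ x[n]
= (1) + (-2) + (1) + (2)

X[0] = 2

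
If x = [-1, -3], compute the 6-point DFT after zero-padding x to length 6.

Original 2-point DFT: [-4, 2]
Zero-padded 6-point DFT provides frequency interpolation.

DFT_6([x, 0, ...]) = [-4, -2.5000+2.5981i, 0.5000+2.5981i, 2, 0.5000-2.5981i, -2.5000-2.5981i]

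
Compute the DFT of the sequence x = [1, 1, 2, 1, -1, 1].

X[k] = Σ(n=0 to 5) x[n] · ω_6^(nk)
where ω_6 = e^(-2πi/6)

Computing each X[k]:
X[0] = 5
X[1] = 0.5000-2.5981i
X[2] = 0.5000+2.5981i
X[3] = -1
X[4] = 0.5000-2.5981i
X[5] = 0.5000+2.5981i

X = [5, 0.5000-2.5981i, 0.5000+2.5981i, -1, 0.5000-2.5981i, 0.5000+2.5981i]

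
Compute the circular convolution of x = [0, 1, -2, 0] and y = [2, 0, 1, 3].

(x ⊛ y)[n] = Σ(m=0 to 3) x[m] · y[(n-m) mod 4]

Computing each output sample:
(x ⊛ y)[0] = 1
(x ⊛ y)[1] = -4
(x ⊛ y)[2] = -4
(x ⊛ y)[3] = 1

x ⊛ y = [1, -4, -4, 1]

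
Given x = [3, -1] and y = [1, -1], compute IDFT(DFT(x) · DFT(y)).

(x ⊛ y)[n] = Σ(m=0 to 1) x[m] · y[(n-m) mod 2]

Computing each output sample:
(x ⊛ y)[0] = 4
(x ⊛ y)[1] = -4

x ⊛ y = [4, -4]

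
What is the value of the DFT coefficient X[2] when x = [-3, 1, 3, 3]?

X[2] = Σ(n=0 to 3) x[n] · ω_4^(2n) where ω_4 = e^(-2πi/4)
= (-3)·ω_4^0 + (1)·ω_4^2 + (3)·ω_4^4 + (3)·ω_4^6

X[2] = -4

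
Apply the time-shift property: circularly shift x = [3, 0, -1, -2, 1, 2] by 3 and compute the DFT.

Time shift by 3: X_shifted[k] = ω_6^(3k) · X[k]
Shifted x = [-2, 1, 2, 3, 0, -1]

DFT(x[n-3]) = [3, -6.0000-3.4641i, 0, -3, 0, -6.0000+3.4641i]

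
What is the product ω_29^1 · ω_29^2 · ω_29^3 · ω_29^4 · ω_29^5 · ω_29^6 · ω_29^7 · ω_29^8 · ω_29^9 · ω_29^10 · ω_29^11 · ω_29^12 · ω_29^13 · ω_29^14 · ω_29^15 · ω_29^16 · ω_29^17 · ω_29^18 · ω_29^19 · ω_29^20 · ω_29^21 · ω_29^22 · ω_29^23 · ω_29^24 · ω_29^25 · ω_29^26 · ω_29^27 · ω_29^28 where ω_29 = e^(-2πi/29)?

The primitive 29th roots of unity are ω_29^k for k coprime to 29: k ∈ {1, 2, 3, 4, 5, 6, 7, 8, 9, 10, 11, 12, 13, 14, 15, 16, 17, 18, 19, 20, 21, 22, 23, 24, 25, 26, 27, 28}
Their product equals the constant term of the cyclotomic polynomial Φ_29(x) up to sign.
For n ≥ 3, the product of all primitive nth roots of unity is 1. (For n=1 it is 1; for n=2 it is -1.)

1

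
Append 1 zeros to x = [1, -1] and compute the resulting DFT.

Original 2-point DFT: [0, 2]
Zero-padded 3-point DFT provides frequency interpolation.

DFT_3([x, 0, ...]) = [0, 1.5000+0.8660i, 1.5000-0.8660i]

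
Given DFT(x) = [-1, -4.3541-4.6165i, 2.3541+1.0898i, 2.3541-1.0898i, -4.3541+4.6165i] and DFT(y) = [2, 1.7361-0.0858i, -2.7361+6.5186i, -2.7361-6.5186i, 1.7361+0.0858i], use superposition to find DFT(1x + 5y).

By linearity: DFT(1x + 5y) = 1·DFT(x) + 5·DFT(y)
= 1·[-1, -4.3541-4.6165i, 2.3541+1.0898i, 2.3541-1.0898i, -4.3541+4.6165i] + 5·[2, 1.7361-0.0858i, -2.7361+6.5186i, -2.7361-6.5186i, 1.7361+0.0858i]

Computing element-wise:
Z[0] = 1·(-1) + 5·(2) = 9
Z[1] = 1·(-4.3541-4.6165i) + 5·(1.7361-0.0858i) = 4.3264-5.0455i
Z[2] = 1·(2.3541+1.0898i) + 5·(-2.7361+6.5186i) = -11.3264+33.6828i
Z[3] = 1·(2.3541-1.0898i) + 5·(-2.7361-6.5186i) = -11.3264-33.6828i
Z[4] = 1·(-4.3541+4.6165i) + 5·(1.7361+0.0858i) = 4.3264+5.0455i

DFT(1x + 5y) = 1·X + 5·Y = [9, 4.3264-5.0455i, -11.3264+33.6828i, -11.3264-33.6828i, 4.3264+5.0455i]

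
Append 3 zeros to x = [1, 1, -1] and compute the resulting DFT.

Original 3-point DFT: [1, 1.0000-1.7321i, 1.0000+1.7321i]
Zero-padded 6-point DFT provides frequency interpolation.

DFT_6([x, 0, ...]) = [1, 2, 1.0000-1.7321i, -1, 1.0000+1.7321i, 2]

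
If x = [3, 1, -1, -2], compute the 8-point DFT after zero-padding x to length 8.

Original 4-point DFT: [1, 4-3i, 3, 4+3i]
Zero-padded 8-point DFT provides frequency interpolation.

DFT_8([x, 0, ...]) = [1, 5.1213+1.7071i, 4-3i, 0.8787-0.2929i, 3, 0.8787+0.2929i, 4+3i, 5.1213-1.7071i]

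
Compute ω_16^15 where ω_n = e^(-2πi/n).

ω_16^15 = e^(-2πi·15/16)
= cos(-2π·15/16) + i·sin(-2π·15/16)
= cos(-30π/16) + i·sin(-30π/16)

ω_16^15 = cos(-30π/16) + i·sin(-30π/16) = 0.9239+0.3827i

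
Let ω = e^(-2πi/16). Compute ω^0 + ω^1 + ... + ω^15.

Sum of all nth roots of unity equals 0 for n > 1 (geometric series with r ≠ 1).

0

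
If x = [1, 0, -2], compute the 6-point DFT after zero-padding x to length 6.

Original 3-point DFT: [-1, 2.0000-1.7321i, 2.0000+1.7321i]
Zero-padded 6-point DFT provides frequency interpolation.

DFT_6([x, 0, ...]) = [-1, 2.0000+1.7321i, 2.0000-1.7321i, -1, 2.0000+1.7321i, 2.0000-1.7321i]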